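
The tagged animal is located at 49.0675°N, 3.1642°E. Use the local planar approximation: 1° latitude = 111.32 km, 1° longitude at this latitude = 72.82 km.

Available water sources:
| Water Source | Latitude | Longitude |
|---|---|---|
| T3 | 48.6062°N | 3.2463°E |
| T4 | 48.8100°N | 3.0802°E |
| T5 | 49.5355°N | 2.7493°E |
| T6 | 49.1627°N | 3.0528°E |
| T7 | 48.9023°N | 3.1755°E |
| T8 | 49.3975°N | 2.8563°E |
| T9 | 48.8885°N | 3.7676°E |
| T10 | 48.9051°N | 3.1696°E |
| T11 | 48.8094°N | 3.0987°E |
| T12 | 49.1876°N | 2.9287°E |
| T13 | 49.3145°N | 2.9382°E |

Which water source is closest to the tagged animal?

Distances from 49.0675°N, 3.1642°E:
T3: √((-0.4613·111.32)² + (0.0821·72.82)²) = √(2637.019277 + 35.742725) = 51.6988 km
T4: √((-0.2575·111.32)² + (-0.0840·72.82)²) = √(821.676492 + 37.416221) = 29.3103 km
T5: √((0.4680·111.32)² + (-0.4149·72.82)²) = √(2714.176597 + 912.826457) = 60.2246 km
T6: √((0.0952·111.32)² + (-0.1114·72.82)²) = √(112.310482 + 65.806945) = 13.3461 km
T7: √((-0.1652·111.32)² + (0.0113·72.82)²) = √(338.194454 + 0.677108) = 18.4085 km
T8: √((0.3300·111.32)² + (-0.3079·72.82)²) = √(1349.504307 + 502.713707) = 43.0374 km
T9: √((-0.1790·111.32)² + (0.6034·72.82)²) = √(397.056635 + 1930.687394) = 48.2467 km
T10: √((-0.1624·111.32)² + (0.0054·72.82)²) = √(326.827390 + 0.154628) = 18.0826 km
T11: √((-0.2581·111.32)² + (-0.0655·72.82)²) = √(825.510125 + 22.750133) = 29.1249 km
T12: √((0.1201·111.32)² + (-0.2355·72.82)²) = √(178.744386 + 294.091974) = 21.7448 km
T13: √((0.2470·111.32)² + (-0.2260·72.82)²) = √(756.032216 + 270.843382) = 32.0449 km
Minimum: T6 at 13.3461 km.

T6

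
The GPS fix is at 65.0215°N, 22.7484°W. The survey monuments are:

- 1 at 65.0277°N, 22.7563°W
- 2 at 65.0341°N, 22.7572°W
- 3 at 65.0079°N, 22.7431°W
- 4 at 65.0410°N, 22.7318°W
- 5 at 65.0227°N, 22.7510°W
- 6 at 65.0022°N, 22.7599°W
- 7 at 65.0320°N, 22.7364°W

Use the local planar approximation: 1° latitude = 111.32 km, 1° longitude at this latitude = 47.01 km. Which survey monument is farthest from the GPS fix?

4

Distances from 65.0215°N, 22.7484°W:
1: 0.7838 km
2: 1.4624 km
3: 1.5343 km
4: 2.3067 km
5: 0.1811 km
6: 2.2154 km
7: 1.2979 km
Maximum: 4 at 2.3067 km.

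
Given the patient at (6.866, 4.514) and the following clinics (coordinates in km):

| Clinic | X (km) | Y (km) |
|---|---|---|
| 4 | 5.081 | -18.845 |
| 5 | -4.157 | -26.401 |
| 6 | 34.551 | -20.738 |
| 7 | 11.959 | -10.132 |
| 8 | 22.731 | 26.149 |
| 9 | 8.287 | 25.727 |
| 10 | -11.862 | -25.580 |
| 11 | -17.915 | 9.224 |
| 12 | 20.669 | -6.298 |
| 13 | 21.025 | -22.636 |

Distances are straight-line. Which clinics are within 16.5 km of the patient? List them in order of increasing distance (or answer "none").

Distances from (6.866, 4.514):
4: 23.427 km
5: 32.821 km
6: 37.472 km
7: 15.506 km
8: 26.829 km
9: 21.261 km
10: 35.446 km
11: 25.225 km
12: 17.533 km
13: 30.620 km
Threshold 16.5 km: 7 (15.506 km) is within range.

7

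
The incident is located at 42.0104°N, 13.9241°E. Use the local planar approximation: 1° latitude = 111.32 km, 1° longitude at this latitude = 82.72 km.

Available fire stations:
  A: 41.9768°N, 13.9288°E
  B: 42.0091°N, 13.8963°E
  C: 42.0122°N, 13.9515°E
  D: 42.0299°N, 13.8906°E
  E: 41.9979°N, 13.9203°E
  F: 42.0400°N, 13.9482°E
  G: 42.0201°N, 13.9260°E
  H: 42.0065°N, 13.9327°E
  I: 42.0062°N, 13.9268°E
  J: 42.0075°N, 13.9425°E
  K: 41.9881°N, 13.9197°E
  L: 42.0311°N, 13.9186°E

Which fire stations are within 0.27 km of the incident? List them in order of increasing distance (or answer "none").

Distances from 42.0104°N, 13.9241°E:
A: √((-0.0336·111.32)² + (0.0047·82.72)²) = √(13.990233 + 0.151153) = 3.7605 km
B: √((-0.0013·111.32)² + (-0.0278·82.72)²) = √(0.020943 + 5.288234) = 2.3042 km
C: √((0.0018·111.32)² + (0.0274·82.72)²) = √(0.040151 + 5.137149) = 2.2754 km
D: √((0.0195·111.32)² + (-0.0335·82.72)²) = √(4.712112 + 7.679106) = 3.5201 km
E: √((-0.0125·111.32)² + (-0.0038·82.72)²) = √(1.936272 + 0.098807) = 1.4266 km
F: √((0.0296·111.32)² + (0.0241·82.72)²) = √(10.857499 + 3.974250) = 3.8512 km
G: √((0.0097·111.32)² + (0.0019·82.72)²) = √(1.165977 + 0.024702) = 1.0912 km
H: √((-0.0039·111.32)² + (0.0086·82.72)²) = √(0.188484 + 0.506079) = 0.8334 km
I: √((-0.0042·111.32)² + (0.0027·82.72)²) = √(0.218597 + 0.049883) = 0.5182 km
J: √((-0.0029·111.32)² + (0.0184·82.72)²) = √(0.104218 + 2.316630) = 1.5559 km
K: √((-0.0223·111.32)² + (-0.0044·82.72)²) = √(6.162488 + 0.132473) = 2.5090 km
L: √((0.0207·111.32)² + (-0.0055·82.72)²) = √(5.309909 + 0.206989) = 2.3488 km
Threshold 0.27 km: none within range.

none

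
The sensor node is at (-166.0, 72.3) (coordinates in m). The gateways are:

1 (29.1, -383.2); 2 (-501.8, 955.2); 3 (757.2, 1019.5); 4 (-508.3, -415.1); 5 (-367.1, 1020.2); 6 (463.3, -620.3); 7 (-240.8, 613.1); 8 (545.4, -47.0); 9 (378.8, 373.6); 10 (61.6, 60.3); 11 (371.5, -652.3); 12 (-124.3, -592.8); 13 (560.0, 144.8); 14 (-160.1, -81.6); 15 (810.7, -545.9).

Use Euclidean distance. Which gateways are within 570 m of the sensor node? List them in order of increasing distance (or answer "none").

Distances from (-166.0, 72.3):
1: 495.5 m
2: 944.6 m
3: 1322.7 m
4: 595.6 m
5: 969.0 m
6: 935.8 m
7: 545.9 m
8: 721.3 m
9: 622.6 m
10: 227.9 m
11: 902.2 m
12: 666.4 m
13: 729.6 m
14: 154.0 m
15: 1155.9 m
Threshold 570 m: 14 (154.0 m), 10 (227.9 m), 1 (495.5 m), 7 (545.9 m) are within range.

14, 10, 1, 7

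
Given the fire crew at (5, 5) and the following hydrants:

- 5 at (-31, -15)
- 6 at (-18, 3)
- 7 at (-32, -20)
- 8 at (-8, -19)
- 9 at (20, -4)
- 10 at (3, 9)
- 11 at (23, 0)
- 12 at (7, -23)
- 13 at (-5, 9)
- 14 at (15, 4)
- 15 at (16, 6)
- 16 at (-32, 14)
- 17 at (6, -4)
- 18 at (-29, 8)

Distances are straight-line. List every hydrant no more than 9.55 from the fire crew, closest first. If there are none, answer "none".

Distances from (5, 5):
5: 41.2
6: 23.1
7: 44.7
8: 27.3
9: 17.5
10: 4.5
11: 18.7
12: 28.1
13: 10.8
14: 10.0
15: 11.0
16: 38.1
17: 9.1
18: 34.1
Threshold 9.55: 10 (4.5), 17 (9.1) are within range.

10, 17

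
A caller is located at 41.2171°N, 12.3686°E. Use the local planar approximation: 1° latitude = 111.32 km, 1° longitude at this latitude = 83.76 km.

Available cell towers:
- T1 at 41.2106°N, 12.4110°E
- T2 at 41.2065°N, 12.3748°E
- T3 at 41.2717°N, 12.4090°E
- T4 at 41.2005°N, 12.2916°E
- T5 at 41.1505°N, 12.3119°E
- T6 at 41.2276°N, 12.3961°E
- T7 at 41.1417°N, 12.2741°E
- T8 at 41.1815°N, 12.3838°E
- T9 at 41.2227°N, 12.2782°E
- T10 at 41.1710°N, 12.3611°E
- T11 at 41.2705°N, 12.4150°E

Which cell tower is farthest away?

Distances from 41.2171°N, 12.3686°E:
T1: 3.6244 km
T2: 1.2892 km
T3: 6.9566 km
T4: 6.7090 km
T5: 8.8046 km
T6: 2.5830 km
T7: 11.5371 km
T8: 4.1625 km
T9: 7.5975 km
T10: 5.1702 km
T11: 7.1022 km
Maximum: T7 at 11.5371 km.

T7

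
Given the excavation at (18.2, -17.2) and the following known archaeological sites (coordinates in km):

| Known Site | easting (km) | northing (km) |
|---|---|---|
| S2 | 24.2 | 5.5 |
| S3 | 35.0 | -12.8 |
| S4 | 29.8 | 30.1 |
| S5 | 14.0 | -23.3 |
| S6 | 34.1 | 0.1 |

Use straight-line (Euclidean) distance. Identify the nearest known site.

S5

Distances from (18.2, -17.2):
S2: √((6.0)² + (22.7)²) = √(36.0000 + 515.2900) = 23.48 km
S3: √((16.8)² + (4.4)²) = √(282.2400 + 19.3600) = 17.37 km
S4: √((11.6)² + (47.3)²) = √(134.5600 + 2237.2900) = 48.70 km
S5: √((-4.2)² + (-6.1)²) = √(17.6400 + 37.2100) = 7.41 km
S6: √((15.9)² + (17.3)²) = √(252.8100 + 299.2900) = 23.50 km
Minimum: S5 at 7.41 km.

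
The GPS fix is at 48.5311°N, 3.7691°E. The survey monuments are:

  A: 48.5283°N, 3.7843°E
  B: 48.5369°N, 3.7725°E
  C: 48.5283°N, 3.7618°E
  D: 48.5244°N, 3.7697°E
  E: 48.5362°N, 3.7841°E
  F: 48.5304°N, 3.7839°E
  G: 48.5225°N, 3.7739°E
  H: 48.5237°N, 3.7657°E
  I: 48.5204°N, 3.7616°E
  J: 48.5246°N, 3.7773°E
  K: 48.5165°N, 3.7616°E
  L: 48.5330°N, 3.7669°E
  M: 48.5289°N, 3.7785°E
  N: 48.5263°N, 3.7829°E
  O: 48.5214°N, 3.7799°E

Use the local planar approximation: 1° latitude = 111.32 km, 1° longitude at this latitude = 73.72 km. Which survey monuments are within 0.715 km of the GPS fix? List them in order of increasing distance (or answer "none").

L, C, B

Distances from 48.5311°N, 3.7691°E:
A: √((-0.0028·111.32)² + (0.0152·73.72)²) = √(0.097154 + 1.255619) = 1.1631 km
B: √((0.0058·111.32)² + (0.0034·73.72)²) = √(0.416872 + 0.062824) = 0.6926 km
C: √((-0.0028·111.32)² + (-0.0073·73.72)²) = √(0.097154 + 0.289612) = 0.6219 km
D: √((-0.0067·111.32)² + (0.0006·73.72)²) = √(0.556283 + 0.001956) = 0.7472 km
E: √((0.0051·111.32)² + (0.0150·73.72)²) = √(0.322320 + 1.222794) = 1.2430 km
F: √((-0.0007·111.32)² + (0.0148·73.72)²) = √(0.006072 + 1.190403) = 1.0938 km
G: √((-0.0086·111.32)² + (0.0048·73.72)²) = √(0.916523 + 0.125214) = 1.0207 km
H: √((-0.0074·111.32)² + (-0.0034·73.72)²) = √(0.678594 + 0.062824) = 0.8611 km
I: √((-0.0107·111.32)² + (-0.0075·73.72)²) = √(1.418776 + 0.305698) = 1.3132 km
J: √((-0.0065·111.32)² + (0.0082·73.72)²) = √(0.523568 + 0.365425) = 0.9429 km
K: √((-0.0146·111.32)² + (-0.0075·73.72)²) = √(2.641509 + 0.305698) = 1.7167 km
L: √((0.0019·111.32)² + (-0.0022·73.72)²) = √(0.044736 + 0.026304) = 0.2665 km
M: √((-0.0022·111.32)² + (0.0094·73.72)²) = √(0.059978 + 0.480205) = 0.7350 km
N: √((-0.0048·111.32)² + (0.0138·73.72)²) = √(0.285515 + 1.034973) = 1.1491 km
O: √((-0.0097·111.32)² + (0.0108·73.72)²) = √(1.165977 + 0.633896) = 1.3416 km
Threshold 0.715 km: L (0.2665 km), C (0.6219 km), B (0.6926 km) are within range.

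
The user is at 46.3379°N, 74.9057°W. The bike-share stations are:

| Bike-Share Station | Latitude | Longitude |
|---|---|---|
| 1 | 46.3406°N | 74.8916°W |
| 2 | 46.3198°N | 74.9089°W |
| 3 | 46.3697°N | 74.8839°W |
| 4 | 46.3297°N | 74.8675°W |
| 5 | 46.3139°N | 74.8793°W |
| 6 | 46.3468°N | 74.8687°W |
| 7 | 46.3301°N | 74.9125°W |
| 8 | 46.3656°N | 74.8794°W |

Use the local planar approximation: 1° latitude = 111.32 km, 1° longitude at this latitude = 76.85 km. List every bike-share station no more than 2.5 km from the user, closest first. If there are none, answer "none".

Distances from 46.3379°N, 74.9057°W:
1: 1.1245 km
2: 2.0298 km
3: 3.9164 km
4: 3.0743 km
5: 3.3547 km
6: 3.0111 km
7: 1.0134 km
8: 3.6869 km
Threshold 2.5 km: 7 (1.0134 km), 1 (1.1245 km), 2 (2.0298 km) are within range.

7, 1, 2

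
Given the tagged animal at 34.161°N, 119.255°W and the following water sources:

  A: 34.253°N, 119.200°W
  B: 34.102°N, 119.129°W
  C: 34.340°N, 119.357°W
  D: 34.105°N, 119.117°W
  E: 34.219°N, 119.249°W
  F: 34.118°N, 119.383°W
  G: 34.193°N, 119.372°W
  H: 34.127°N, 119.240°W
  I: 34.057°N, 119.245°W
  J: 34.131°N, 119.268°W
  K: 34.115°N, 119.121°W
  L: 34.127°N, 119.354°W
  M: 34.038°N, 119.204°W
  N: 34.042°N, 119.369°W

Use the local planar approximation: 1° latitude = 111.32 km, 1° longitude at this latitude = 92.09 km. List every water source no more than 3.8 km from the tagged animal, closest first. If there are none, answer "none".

J

Distances from 34.161°N, 119.255°W:
A: √((0.092·111.32)² + (0.055·92.09)²) = √(104.88709 + 25.65372) = 11.425 km
B: √((-0.059·111.32)² + (0.126·92.09)²) = √(43.13705 + 134.63750) = 13.333 km
C: √((0.179·111.32)² + (-0.102·92.09)²) = √(397.05663 + 88.23183) = 22.029 km
D: √((-0.056·111.32)² + (0.138·92.09)²) = √(38.86176 + 161.50394) = 14.155 km
E: √((0.058·111.32)² + (0.006·92.09)²) = √(41.68717 + 0.30530) = 6.480 km
F: √((-0.043·111.32)² + (-0.128·92.09)²) = √(22.91307 + 138.94563) = 12.722 km
G: √((0.032·111.32)² + (-0.117·92.09)²) = √(12.68955 + 116.09050) = 11.348 km
H: √((-0.034·111.32)² + (0.015·92.09)²) = √(14.32532 + 1.90813) = 4.029 km
I: √((-0.104·111.32)² + (0.010·92.09)²) = √(134.03341 + 0.84806) = 11.614 km
J: √((-0.030·111.32)² + (-0.013·92.09)²) = √(11.15293 + 1.43322) = 3.548 km
K: √((-0.046·111.32)² + (0.134·92.09)²) = √(26.22177 + 152.27708) = 13.360 km
L: √((-0.034·111.32)² + (-0.099·92.09)²) = √(14.32532 + 83.11805) = 9.871 km
M: √((-0.123·111.32)² + (0.051·92.09)²) = √(187.48072 + 22.05796) = 14.475 km
N: √((-0.119·111.32)² + (-0.114·92.09)²) = √(175.48513 + 110.21346) = 16.903 km
Threshold 3.8 km: J (3.548 km) is within range.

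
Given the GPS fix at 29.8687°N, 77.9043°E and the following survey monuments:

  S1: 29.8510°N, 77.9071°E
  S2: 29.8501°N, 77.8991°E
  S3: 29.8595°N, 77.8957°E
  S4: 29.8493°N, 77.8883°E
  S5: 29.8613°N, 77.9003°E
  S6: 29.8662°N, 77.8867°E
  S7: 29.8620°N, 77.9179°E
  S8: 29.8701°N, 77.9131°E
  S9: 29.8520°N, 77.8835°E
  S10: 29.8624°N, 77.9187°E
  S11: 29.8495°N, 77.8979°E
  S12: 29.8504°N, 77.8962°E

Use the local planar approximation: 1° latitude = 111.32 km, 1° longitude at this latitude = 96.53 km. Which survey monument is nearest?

Distances from 29.8687°N, 77.9043°E:
S1: 1.9888 km
S2: 2.1305 km
S3: 1.3183 km
S4: 2.6551 km
S5: 0.9098 km
S6: 1.7216 km
S7: 1.5099 km
S8: 0.8636 km
S9: 2.7363 km
S10: 1.5569 km
S11: 2.2248 km
S12: 2.1821 km
Minimum: S8 at 0.8636 km.

S8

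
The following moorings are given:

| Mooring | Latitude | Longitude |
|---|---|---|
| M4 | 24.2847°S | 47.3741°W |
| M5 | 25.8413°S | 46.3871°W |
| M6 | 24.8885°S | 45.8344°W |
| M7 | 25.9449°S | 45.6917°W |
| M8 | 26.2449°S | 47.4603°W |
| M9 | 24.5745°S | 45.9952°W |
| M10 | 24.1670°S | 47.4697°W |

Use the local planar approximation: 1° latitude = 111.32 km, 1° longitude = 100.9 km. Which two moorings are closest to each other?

Pairwise distances:
M4–M5: √((-1.5566·111.32)² + (0.9870·100.9)²) = √(30026.205151 + 9917.829497) = 199.8600 km
M4–M6: √((-0.6038·111.32)² + (1.5397·100.9)²) = √(4517.858376 + 24135.402844) = 169.2727 km
M4–M7: √((-1.6602·111.32)² + (1.6824·100.9)²) = √(34156.016476 + 28816.474837) = 250.9432 km
M4–M8: √((-1.9602·111.32)² + (-0.0862·100.9)²) = √(47615.370179 + 75.647898) = 218.3827 km
M4–M9: √((-0.2898·111.32)² + (1.3789·100.9)²) = √(1040.742183 + 19357.437944) = 142.8222 km
M4–M10: √((0.1177·111.32)² + (-0.0956·100.9)²) = √(171.671942 + 93.046088) = 16.2702 km
M5–M6: √((0.9528·111.32)² + (0.5527·100.9)²) = √(11249.931868 + 3110.006249) = 119.8330 km
M5–M7: √((-0.1036·111.32)² + (0.6954·100.9)²) = √(133.004369 + 4923.247910) = 71.1073 km
M5–M8: √((-0.4036·111.32)² + (-1.0732·100.9)²) = √(2018.592756 + 11725.831807) = 117.2366 km
M5–M9: √((1.2668·111.32)² + (0.3919·100.9)²) = √(19886.690039 + 1563.625914) = 146.4593 km
M5–M10: √((1.6743·111.32)² + (-1.0826·100.9)²) = √(34738.651019 + 11932.141035) = 216.0342 km
M6–M7: √((-1.0564·111.32)² + (0.1427·100.9)²) = √(13829.394972 + 207.314786) = 118.4766 km
M6–M8: √((-1.3564·111.32)² + (-1.6259·100.9)²) = √(22799.323327 + 26913.488522) = 222.9637 km
M6–M9: √((0.3140·111.32)² + (-0.1608·100.9)²) = √(1221.815672 + 263.241539) = 38.5364 km
M6–M10: √((0.7215·111.32)² + (-1.6353·100.9)²) = √(6450.881530 + 27225.584103) = 183.5115 km
M7–M8: √((-0.3000·111.32)² + (-1.7686·100.9)²) = √(1115.292816 + 31845.023509) = 181.5498 km
M7–M9: √((1.3704·111.32)² + (-0.3035·100.9)²) = √(23272.395841 + 937.777316) = 155.5962 km
M7–M10: √((1.7779·111.32)² + (-1.7780·100.9)²) = √(39170.674973 + 32184.431760) = 267.1238 km
M8–M9: √((1.6704·111.32)² + (1.4651·100.9)²) = √(34577.003824 + 21853.292021) = 237.5506 km
M8–M10: √((2.0779·111.32)² + (-0.0094·100.9)²) = √(53505.161773 + 0.899576) = 231.3138 km
M9–M10: √((0.4075·111.32)² + (-1.4745·100.9)²) = √(2057.792696 + 22134.610607) = 155.5391 km
Closest pair: M4–M10 at 16.2702 km.

M4 and M10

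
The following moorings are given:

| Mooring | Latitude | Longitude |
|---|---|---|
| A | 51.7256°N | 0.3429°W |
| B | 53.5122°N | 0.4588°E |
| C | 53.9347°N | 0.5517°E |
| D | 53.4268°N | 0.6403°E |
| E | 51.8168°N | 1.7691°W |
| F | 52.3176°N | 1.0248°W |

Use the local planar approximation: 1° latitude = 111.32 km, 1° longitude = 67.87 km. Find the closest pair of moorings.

Pairwise distances:
A–B: 206.1930 km
A–C: 253.3015 km
A–D: 200.7903 km
A–E: 97.3271 km
A–F: 80.5288 km
B–C: 47.4534 km
B–D: 15.5602 km
B–E: 241.8336 km
B–F: 166.8032 km
C–D: 56.8583 km
C–E: 283.5405 km
C–F: 209.4134 km
D–E: 242.6158 km
D–F: 167.3849 km
E–F: 75.2316 km
Closest pair: B–D at 15.5602 km.

B and D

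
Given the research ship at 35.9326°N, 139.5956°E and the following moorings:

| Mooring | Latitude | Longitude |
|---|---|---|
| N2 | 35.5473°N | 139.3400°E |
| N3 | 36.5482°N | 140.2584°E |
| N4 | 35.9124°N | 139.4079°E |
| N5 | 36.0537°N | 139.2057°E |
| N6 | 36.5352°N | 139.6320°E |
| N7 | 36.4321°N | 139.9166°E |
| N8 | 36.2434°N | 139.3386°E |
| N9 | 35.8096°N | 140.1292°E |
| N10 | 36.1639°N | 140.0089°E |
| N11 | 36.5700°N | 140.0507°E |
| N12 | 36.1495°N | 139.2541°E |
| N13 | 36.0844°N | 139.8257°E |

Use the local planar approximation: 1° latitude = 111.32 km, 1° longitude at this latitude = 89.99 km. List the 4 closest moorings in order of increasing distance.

Distances from 35.9326°N, 139.5956°E:
N2: √((-0.3853·111.32)² + (-0.2556·89.99)²) = √(1839.689007 + 529.066426) = 48.6699 km
N3: √((0.6156·111.32)² + (0.6628·89.99)²) = √(4696.167922 + 3557.570401) = 90.8501 km
N4: √((-0.0202·111.32)² + (-0.1877·89.99)²) = √(5.056490 + 285.310036) = 17.0401 km
N5: √((0.1211·111.32)² + (-0.3899·89.99)²) = √(181.733371 + 1231.104657) = 37.5877 km
N6: √((0.6026·111.32)² + (0.0364·89.99)²) = √(4499.918519 + 10.729791) = 67.1614 km
N7: √((0.4995·111.32)² + (0.3210·89.99)²) = √(3091.842627 + 834.446637) = 62.6601 km
N8: √((0.3108·111.32)² + (-0.2570·89.99)²) = √(1197.039318 + 534.878018) = 41.6163 km
N9: √((-0.1230·111.32)² + (0.5336·89.99)²) = √(187.480722 + 2305.792092) = 49.9327 km
N10: √((0.2313·111.32)² + (0.4133·89.99)²) = √(662.975777 + 1383.309356) = 45.2359 km
N11: √((0.6374·111.32)² + (0.4551·89.99)²) = √(5034.664248 + 1677.266893) = 81.9264 km
N12: √((0.2169·111.32)² + (-0.3415·89.99)²) = √(582.995898 + 944.430317) = 39.0823 km
N13: √((0.1518·111.32)² + (0.2301·89.99)²) = √(285.555111 + 428.767383) = 26.7268 km
Sorted: N4 (17.0401 km) < N13 (26.7268 km) < N5 (37.5877 km) < N12 (39.0823 km) < N8 (41.6163 km) < N10 (45.2359 km) < …

N4, N13, N5, N12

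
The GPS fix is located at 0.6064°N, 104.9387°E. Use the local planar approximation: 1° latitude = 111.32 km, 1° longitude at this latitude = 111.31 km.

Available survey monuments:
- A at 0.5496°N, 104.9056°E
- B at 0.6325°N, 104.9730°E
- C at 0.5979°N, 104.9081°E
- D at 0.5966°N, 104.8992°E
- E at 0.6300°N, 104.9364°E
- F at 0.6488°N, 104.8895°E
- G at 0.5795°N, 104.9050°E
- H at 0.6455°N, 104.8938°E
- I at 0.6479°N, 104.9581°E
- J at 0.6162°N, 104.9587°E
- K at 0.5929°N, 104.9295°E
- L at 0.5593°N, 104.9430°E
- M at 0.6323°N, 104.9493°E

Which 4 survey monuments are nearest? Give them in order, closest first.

K, J, E, M

Distances from 0.6064°N, 104.9387°E:
A: 7.3181 km
B: 4.7977 km
C: 3.5351 km
D: 4.5301 km
E: 2.6396 km
F: 7.2298 km
G: 4.7998 km
H: 6.6275 km
I: 5.0996 km
J: 2.4791 km
K: 1.8186 km
L: 5.2650 km
M: 3.1153 km
Sorted: K (1.8186 km) < J (2.4791 km) < E (2.6396 km) < M (3.1153 km) < C (3.5351 km) < D (4.5301 km) < …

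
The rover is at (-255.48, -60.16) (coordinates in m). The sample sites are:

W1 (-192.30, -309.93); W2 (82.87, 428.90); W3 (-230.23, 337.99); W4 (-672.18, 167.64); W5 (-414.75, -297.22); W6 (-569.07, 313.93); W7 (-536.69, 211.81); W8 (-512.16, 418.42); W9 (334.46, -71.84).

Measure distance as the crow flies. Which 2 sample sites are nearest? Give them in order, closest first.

Distances from (-255.48, -60.16):
W1: √((63.18)² + (-249.77)²) = √(3991.7124 + 62385.0529) = 257.64 m
W2: √((338.35)² + (489.06)²) = √(114480.7225 + 239179.6836) = 594.69 m
W3: √((25.25)² + (398.15)²) = √(637.5625 + 158523.4225) = 398.95 m
W4: √((-416.70)² + (227.80)²) = √(173638.8900 + 51892.8400) = 474.90 m
W5: √((-159.27)² + (-237.06)²) = √(25366.9329 + 56197.4436) = 285.59 m
W6: √((-313.59)² + (374.09)²) = √(98338.6881 + 139943.3281) = 488.14 m
W7: √((-281.21)² + (271.97)²) = √(79079.0641 + 73967.6809) = 391.21 m
W8: √((-256.68)² + (478.58)²) = √(65884.6224 + 229038.8164) = 543.07 m
W9: √((589.94)² + (-11.68)²) = √(348029.2036 + 136.4224) = 590.06 m
Sorted: W1 (257.64 m) < W5 (285.59 m) < W7 (391.21 m) < W3 (398.95 m) < …

W1, W5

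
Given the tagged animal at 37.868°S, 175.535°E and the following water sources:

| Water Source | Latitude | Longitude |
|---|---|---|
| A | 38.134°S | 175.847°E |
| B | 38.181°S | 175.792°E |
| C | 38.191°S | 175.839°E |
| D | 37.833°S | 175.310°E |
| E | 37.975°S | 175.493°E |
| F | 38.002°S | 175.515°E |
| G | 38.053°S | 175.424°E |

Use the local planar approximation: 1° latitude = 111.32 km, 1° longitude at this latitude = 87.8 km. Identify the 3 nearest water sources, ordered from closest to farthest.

E, F, D

Distances from 37.868°S, 175.535°E:
A: √((-0.266·111.32)² + (0.312·87.8)²) = √(876.81843 + 750.40932) = 40.339 km
B: √((-0.313·111.32)² + (0.257·87.8)²) = √(1214.04580 + 509.16117) = 41.512 km
C: √((-0.323·111.32)² + (0.304·87.8)²) = √(1292.85982 + 712.42016) = 44.780 km
D: √((0.035·111.32)² + (-0.225·87.8)²) = √(15.18037 + 390.26002) = 20.136 km
E: √((-0.107·111.32)² + (-0.042·87.8)²) = √(141.87764 + 13.59839) = 12.469 km
F: √((-0.134·111.32)² + (-0.020·87.8)²) = √(222.51331 + 3.08354) = 15.020 km
G: √((-0.185·111.32)² + (-0.111·87.8)²) = √(424.12107 + 94.98062) = 22.784 km
Sorted: E (12.469 km) < F (15.020 km) < D (20.136 km) < G (22.784 km) < A (40.339 km) < …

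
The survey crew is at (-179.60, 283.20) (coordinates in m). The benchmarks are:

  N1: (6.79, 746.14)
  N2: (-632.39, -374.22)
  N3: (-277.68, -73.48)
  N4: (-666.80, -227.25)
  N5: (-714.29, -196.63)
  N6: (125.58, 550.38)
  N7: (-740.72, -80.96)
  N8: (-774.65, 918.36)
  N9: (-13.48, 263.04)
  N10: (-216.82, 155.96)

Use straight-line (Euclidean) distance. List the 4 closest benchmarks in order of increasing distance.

Distances from (-179.60, 283.20):
N1: √((186.39)² + (462.94)²) = √(34741.2321 + 214313.4436) = 499.05 m
N2: √((-452.79)² + (-657.42)²) = √(205018.7841 + 432201.0564) = 798.26 m
N3: √((-98.08)² + (-356.68)²) = √(9619.6864 + 127220.6224) = 369.92 m
N4: √((-487.20)² + (-510.45)²) = √(237363.8400 + 260559.2025) = 705.64 m
N5: √((-534.69)² + (-479.83)²) = √(285893.3961 + 230236.8289) = 718.42 m
N6: √((305.18)² + (267.18)²) = √(93134.8324 + 71385.1524) = 405.61 m
N7: √((-561.12)² + (-364.16)²) = √(314855.6544 + 132612.5056) = 668.93 m
N8: √((-595.05)² + (635.16)²) = √(354084.5025 + 403428.2256) = 870.35 m
N9: √((166.12)² + (-20.16)²) = √(27595.8544 + 406.4256) = 167.34 m
N10: √((-37.22)² + (-127.24)²) = √(1385.3284 + 16190.0176) = 132.57 m
Sorted: N10 (132.57 m) < N9 (167.34 m) < N3 (369.92 m) < N6 (405.61 m) < N1 (499.05 m) < N7 (668.93 m) < …

N10, N9, N3, N6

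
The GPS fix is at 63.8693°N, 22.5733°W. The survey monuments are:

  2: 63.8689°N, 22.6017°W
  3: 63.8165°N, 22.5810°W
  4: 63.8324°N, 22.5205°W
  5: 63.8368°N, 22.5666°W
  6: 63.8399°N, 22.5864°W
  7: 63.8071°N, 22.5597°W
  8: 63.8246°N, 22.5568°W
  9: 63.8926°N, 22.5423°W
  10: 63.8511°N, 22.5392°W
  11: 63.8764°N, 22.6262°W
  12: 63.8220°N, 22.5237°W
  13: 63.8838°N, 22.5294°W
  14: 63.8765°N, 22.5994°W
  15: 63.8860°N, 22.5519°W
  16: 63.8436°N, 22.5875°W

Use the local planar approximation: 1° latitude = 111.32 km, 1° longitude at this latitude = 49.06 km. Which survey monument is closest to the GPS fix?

2

Distances from 63.8693°N, 22.5733°W:
2: 1.3940 km
3: 5.8898 km
4: 4.8563 km
5: 3.6328 km
6: 3.3353 km
7: 6.9562 km
8: 5.0414 km
9: 3.0068 km
10: 2.6275 km
11: 2.7130 km
12: 5.8005 km
13: 2.6915 km
14: 1.5106 km
15: 2.1350 km
16: 2.9445 km
Minimum: 2 at 1.3940 km.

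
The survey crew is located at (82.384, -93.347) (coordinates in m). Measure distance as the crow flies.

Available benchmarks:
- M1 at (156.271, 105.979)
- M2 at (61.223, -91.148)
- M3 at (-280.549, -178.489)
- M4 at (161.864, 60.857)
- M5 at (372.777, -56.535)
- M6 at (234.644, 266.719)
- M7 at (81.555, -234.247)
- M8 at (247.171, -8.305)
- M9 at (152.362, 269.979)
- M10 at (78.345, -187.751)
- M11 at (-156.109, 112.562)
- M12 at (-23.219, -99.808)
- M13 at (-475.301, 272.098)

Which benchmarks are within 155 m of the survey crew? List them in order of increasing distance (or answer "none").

Distances from (82.384, -93.347):
M1: 212.580 m
M2: 21.275 m
M3: 372.786 m
M4: 173.482 m
M5: 292.717 m
M6: 390.936 m
M7: 140.902 m
M8: 185.437 m
M9: 370.004 m
M10: 94.490 m
M11: 315.083 m
M12: 105.800 m
M13: 666.755 m
Threshold 155 m: M2 (21.275 m), M10 (94.490 m), M12 (105.800 m), M7 (140.902 m) are within range.

M2, M10, M12, M7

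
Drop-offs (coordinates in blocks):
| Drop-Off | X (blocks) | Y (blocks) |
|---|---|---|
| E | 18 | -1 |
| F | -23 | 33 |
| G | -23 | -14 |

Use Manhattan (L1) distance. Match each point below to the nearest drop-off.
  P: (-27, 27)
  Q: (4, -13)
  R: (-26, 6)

P→F; Q→E; R→G

P at (-27, 27):
  E: |45| + |-28| = 45 + 28 = 73 blocks
  F: |4| + |6| = 4 + 6 = 10 blocks
  G: |4| + |-41| = 4 + 41 = 45 blocks
  → nearest: F (10 blocks)
Q at (4, -13):
  E: |14| + |12| = 14 + 12 = 26 blocks
  F: |-27| + |46| = 27 + 46 = 73 blocks
  G: |-27| + |-1| = 27 + 1 = 28 blocks
  → nearest: E (26 blocks)
R at (-26, 6):
  E: |44| + |-7| = 44 + 7 = 51 blocks
  F: |3| + |27| = 3 + 27 = 30 blocks
  G: |3| + |-20| = 3 + 20 = 23 blocks
  → nearest: G (23 blocks)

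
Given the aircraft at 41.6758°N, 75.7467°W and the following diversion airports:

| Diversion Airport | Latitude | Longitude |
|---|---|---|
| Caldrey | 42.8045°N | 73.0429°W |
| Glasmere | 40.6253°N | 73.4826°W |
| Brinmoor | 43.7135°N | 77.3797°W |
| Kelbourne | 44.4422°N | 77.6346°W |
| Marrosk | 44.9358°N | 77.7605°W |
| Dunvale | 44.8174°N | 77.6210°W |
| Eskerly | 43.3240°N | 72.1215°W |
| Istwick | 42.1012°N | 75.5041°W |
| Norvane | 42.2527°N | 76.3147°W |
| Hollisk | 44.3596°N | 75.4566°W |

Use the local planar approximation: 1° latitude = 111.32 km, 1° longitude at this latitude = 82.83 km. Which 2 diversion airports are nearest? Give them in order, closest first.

Istwick, Norvane

Distances from 41.6758°N, 75.7467°W:
Caldrey: √((1.1287·111.32)² + (2.7038·82.83)²) = √(15787.139459 + 50156.179750) = 256.7943 km
Glasmere: √((-1.0505·111.32)² + (2.2641·82.83)²) = √(13675.351844 + 35169.527378) = 221.0088 km
Brinmoor: √((2.0377·111.32)² + (-1.6330·82.83)²) = √(51454.917502 + 18295.643625) = 264.1033 km
Kelbourne: √((2.7664·111.32)² + (-1.8879·82.83)²) = √(94836.681135 + 24453.064627) = 345.3835 km
Marrosk: √((3.2600·111.32)² + (-2.0138·82.83)²) = √(131698.732570 + 27823.258824) = 399.4020 km
Dunvale: √((3.1416·111.32)² + (-1.8743·82.83)²) = √(122306.115178 + 24102.025027) = 382.6332 km
Eskerly: √((1.6482·111.32)² + (3.6252·82.83)²) = √(33664.038509 + 90165.265399) = 351.8939 km
Istwick: √((0.4254·111.32)² + (0.2426·82.83)²) = √(2242.546032 + 403.791261) = 51.4426 km
Norvane: √((0.5769·111.32)² + (-0.5680·82.83)²) = √(4124.273648 + 2213.461611) = 79.6099 km
Hollisk: √((2.6838·111.32)² + (0.2901·82.83)²) = √(89257.905673 + 577.392024) = 299.7254 km
Sorted: Istwick (51.4426 km) < Norvane (79.6099 km) < Glasmere (221.0088 km) < Caldrey (256.7943 km) < …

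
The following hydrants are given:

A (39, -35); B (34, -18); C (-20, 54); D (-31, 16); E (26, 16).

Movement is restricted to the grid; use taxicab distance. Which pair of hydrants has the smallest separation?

A and B

Pairwise distances:
A–B: 22
B–E: 42
C–D: 49
D–E: 57
A–E: 64
C–E: 84
B–D: 99
A–D: 121
B–C: 126
A–C: 148
Closest pair: A–B at 22.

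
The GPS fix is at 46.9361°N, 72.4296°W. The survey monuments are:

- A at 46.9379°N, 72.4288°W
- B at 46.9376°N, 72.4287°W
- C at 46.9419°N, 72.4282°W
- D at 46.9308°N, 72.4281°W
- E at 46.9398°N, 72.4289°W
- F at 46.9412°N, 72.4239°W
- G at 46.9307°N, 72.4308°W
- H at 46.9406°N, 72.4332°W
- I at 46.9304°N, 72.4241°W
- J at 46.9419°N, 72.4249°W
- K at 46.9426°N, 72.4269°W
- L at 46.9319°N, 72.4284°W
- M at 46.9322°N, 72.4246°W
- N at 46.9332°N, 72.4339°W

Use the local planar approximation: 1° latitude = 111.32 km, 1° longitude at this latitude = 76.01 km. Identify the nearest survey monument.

Distances from 46.9361°N, 72.4296°W:
A: √((0.0018·111.32)² + (0.0008·76.01)²) = √(0.040151 + 0.003698) = 0.2094 km
B: √((0.0015·111.32)² + (0.0009·76.01)²) = √(0.027882 + 0.004680) = 0.1804 km
C: √((0.0058·111.32)² + (0.0014·76.01)²) = √(0.416872 + 0.011324) = 0.6544 km
D: √((-0.0053·111.32)² + (0.0015·76.01)²) = √(0.348095 + 0.012999) = 0.6009 km
E: √((0.0037·111.32)² + (0.0007·76.01)²) = √(0.169648 + 0.002831) = 0.4153 km
F: √((0.0051·111.32)² + (0.0057·76.01)²) = √(0.322320 + 0.187712) = 0.7142 km
G: √((-0.0054·111.32)² + (-0.0012·76.01)²) = √(0.361355 + 0.008320) = 0.6080 km
H: √((0.0045·111.32)² + (-0.0036·76.01)²) = √(0.250941 + 0.074877) = 0.5708 km
I: √((-0.0057·111.32)² + (0.0055·76.01)²) = √(0.402621 + 0.174770) = 0.7599 km
J: √((0.0058·111.32)² + (0.0047·76.01)²) = √(0.416872 + 0.127625) = 0.7379 km
K: √((0.0065·111.32)² + (0.0027·76.01)²) = √(0.523568 + 0.042118) = 0.7521 km
L: √((-0.0042·111.32)² + (0.0012·76.01)²) = √(0.218597 + 0.008320) = 0.4764 km
M: √((-0.0039·111.32)² + (0.0050·76.01)²) = √(0.188484 + 0.144438) = 0.5770 km
N: √((-0.0029·111.32)² + (-0.0043·76.01)²) = √(0.104218 + 0.106826) = 0.4594 km
Minimum: B at 0.1804 km.

B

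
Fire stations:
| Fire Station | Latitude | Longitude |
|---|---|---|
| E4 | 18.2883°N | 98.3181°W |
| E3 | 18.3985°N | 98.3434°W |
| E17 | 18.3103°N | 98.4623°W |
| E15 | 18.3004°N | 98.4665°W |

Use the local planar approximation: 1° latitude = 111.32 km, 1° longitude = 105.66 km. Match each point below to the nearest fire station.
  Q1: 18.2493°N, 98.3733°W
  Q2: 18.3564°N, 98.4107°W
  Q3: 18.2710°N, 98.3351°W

Q1 at 18.2493°N, 98.3733°W:
  E4: 7.2709 km
  E3: 16.9067 km
  E17: 11.5992 km
  E15: 11.3724 km
  → nearest: E4 (7.2709 km)
Q2 at 18.3564°N, 98.4107°W:
  E4: 12.3774 km
  E3: 8.5164 km
  E17: 7.4874 km
  E15: 8.5804 km
  → nearest: E17 (7.4874 km)
Q3 at 18.2710°N, 98.3351°W:
  E4: 2.6335 km
  E3: 14.2204 km
  E17: 14.1341 km
  E15: 14.2643 km
  → nearest: E4 (2.6335 km)

Q1→E4; Q2→E17; Q3→E4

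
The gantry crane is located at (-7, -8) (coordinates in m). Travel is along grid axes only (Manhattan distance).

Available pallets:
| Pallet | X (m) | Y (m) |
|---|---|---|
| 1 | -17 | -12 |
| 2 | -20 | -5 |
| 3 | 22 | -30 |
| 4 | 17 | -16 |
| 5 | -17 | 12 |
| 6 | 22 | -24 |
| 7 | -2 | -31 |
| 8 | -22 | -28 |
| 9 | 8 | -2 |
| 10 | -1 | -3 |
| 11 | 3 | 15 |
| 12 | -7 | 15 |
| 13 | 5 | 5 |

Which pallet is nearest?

Distances from (-7, -8):
1: |-10| + |-4| = 10 + 4 = 14 m
2: |-13| + |3| = 13 + 3 = 16 m
3: |29| + |-22| = 29 + 22 = 51 m
4: |24| + |-8| = 24 + 8 = 32 m
5: |-10| + |20| = 10 + 20 = 30 m
6: |29| + |-16| = 29 + 16 = 45 m
7: |5| + |-23| = 5 + 23 = 28 m
8: |-15| + |-20| = 15 + 20 = 35 m
9: |15| + |6| = 15 + 6 = 21 m
10: |6| + |5| = 6 + 5 = 11 m
11: |10| + |23| = 10 + 23 = 33 m
12: |0| + |23| = 0 + 23 = 23 m
13: |12| + |13| = 12 + 13 = 25 m
Minimum: 10 at 11 m.

10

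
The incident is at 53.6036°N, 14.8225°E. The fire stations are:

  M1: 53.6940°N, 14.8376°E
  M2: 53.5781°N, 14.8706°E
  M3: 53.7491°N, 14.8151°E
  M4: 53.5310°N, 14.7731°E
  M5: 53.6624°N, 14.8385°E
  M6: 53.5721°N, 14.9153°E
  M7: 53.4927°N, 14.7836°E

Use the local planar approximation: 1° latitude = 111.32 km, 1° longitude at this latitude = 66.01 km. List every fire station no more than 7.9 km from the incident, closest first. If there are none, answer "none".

Distances from 53.6036°N, 14.8225°E:
M1: √((0.0904·111.32)² + (0.0151·66.01)²) = √(101.270570 + 0.993513) = 10.1126 km
M2: √((-0.0255·111.32)² + (0.0481·66.01)²) = √(8.057991 + 10.081139) = 4.2590 km
M3: √((0.1455·111.32)² + (-0.0074·66.01)²) = √(262.344753 + 0.238607) = 16.2044 km
M4: √((-0.0726·111.32)² + (-0.0494·66.01)²) = √(65.316008 + 10.633430) = 8.7149 km
M5: √((0.0588·111.32)² + (0.0160·66.01)²) = √(42.845089 + 1.115474) = 6.6303 km
M6: √((-0.0315·111.32)² + (0.0928·66.01)²) = √(12.296103 + 37.524544) = 7.0584 km
M7: √((-0.1109·111.32)² + (-0.0389·66.01)²) = √(152.408605 + 6.593540) = 12.6096 km
Threshold 7.9 km: M2 (4.2590 km), M5 (6.6303 km), M6 (7.0584 km) are within range.

M2, M5, M6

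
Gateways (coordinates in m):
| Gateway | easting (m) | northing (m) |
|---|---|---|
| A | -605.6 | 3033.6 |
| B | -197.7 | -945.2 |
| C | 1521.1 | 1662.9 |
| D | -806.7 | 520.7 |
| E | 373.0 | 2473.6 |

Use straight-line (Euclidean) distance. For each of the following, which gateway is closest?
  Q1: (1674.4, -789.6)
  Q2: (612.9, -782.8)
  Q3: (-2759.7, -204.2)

Q1 at (1674.4, -789.6):
  A: √((-2280.0)² + (3823.2)²) = √(5198400.000 + 14616858.240) = 4451.4 m
  B: √((-1872.1)² + (-155.6)²) = √(3504758.410 + 24211.360) = 1878.6 m
  C: √((-153.3)² + (2452.5)²) = √(23500.890 + 6014756.250) = 2457.3 m
  D: √((-2481.1)² + (1310.3)²) = √(6155857.210 + 1716886.090) = 2805.8 m
  E: √((-1301.4)² + (3263.2)²) = √(1693641.960 + 10648474.240) = 3513.1 m
  → nearest: B (1878.6 m)
Q2 at (612.9, -782.8):
  A: √((-1218.5)² + (3816.4)²) = √(1484742.250 + 14564908.960) = 4006.2 m
  B: √((-810.6)² + (-162.4)²) = √(657072.360 + 26373.760) = 826.7 m
  C: √((908.2)² + (2445.7)²) = √(824827.240 + 5981448.490) = 2608.9 m
  D: √((-1419.6)² + (1303.5)²) = √(2015264.160 + 1699112.250) = 1927.3 m
  E: √((-239.9)² + (3256.4)²) = √(57552.010 + 10604140.960) = 3265.2 m
  → nearest: B (826.7 m)
Q3 at (-2759.7, -204.2):
  A: √((2154.1)² + (3237.8)²) = √(4640146.810 + 10483348.840) = 3888.9 m
  B: √((2562.0)² + (-741.0)²) = √(6563844.000 + 549081.000) = 2667.0 m
  C: √((4280.8)² + (1867.1)²) = √(18325248.640 + 3486062.410) = 4670.3 m
  D: √((1953.0)² + (724.9)²) = √(3814209.000 + 525480.010) = 2083.2 m
  E: √((3132.7)² + (2677.8)²) = √(9813809.290 + 7170612.840) = 4121.2 m
  → nearest: D (2083.2 m)

Q1→B; Q2→B; Q3→D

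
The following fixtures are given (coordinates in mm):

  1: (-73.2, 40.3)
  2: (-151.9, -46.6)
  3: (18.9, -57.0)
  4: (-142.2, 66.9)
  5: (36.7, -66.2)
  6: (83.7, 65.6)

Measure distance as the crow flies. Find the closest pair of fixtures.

3 and 5

Pairwise distances:
1–2: 117.2 mm
1–3: 134.0 mm
1–4: 73.9 mm
1–5: 153.0 mm
1–6: 158.9 mm
2–3: 171.1 mm
2–4: 113.9 mm
2–5: 189.6 mm
2–6: 261.0 mm
3–4: 203.2 mm
3–5: 20.0 mm
3–6: 138.7 mm
4–5: 223.0 mm
4–6: 225.9 mm
5–6: 139.9 mm
Closest pair: 3–5 at 20.0 mm.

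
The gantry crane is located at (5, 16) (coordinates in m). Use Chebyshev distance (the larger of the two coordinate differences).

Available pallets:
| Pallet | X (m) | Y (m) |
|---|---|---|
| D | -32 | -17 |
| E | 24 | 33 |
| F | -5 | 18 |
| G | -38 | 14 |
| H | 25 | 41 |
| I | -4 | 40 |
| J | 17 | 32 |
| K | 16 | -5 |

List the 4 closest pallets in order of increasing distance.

F, J, E, K

Distances from (5, 16):
D: 37 m
E: 19 m
F: 10 m
G: 43 m
H: 25 m
I: 24 m
J: 16 m
K: 21 m
Sorted: F (10 m) < J (16 m) < E (19 m) < K (21 m) < I (24 m) < H (25 m) < …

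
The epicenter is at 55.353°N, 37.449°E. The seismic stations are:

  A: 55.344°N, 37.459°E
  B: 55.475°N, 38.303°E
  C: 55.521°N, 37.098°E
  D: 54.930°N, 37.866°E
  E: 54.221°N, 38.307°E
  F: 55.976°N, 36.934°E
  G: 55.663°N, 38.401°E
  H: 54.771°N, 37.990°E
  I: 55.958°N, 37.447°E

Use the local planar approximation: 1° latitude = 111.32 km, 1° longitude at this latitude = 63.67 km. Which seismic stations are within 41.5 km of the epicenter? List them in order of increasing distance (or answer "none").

Distances from 55.353°N, 37.449°E:
A: 1.187 km
B: 56.045 km
C: 29.141 km
D: 54.058 km
E: 137.346 km
F: 76.713 km
G: 69.749 km
H: 73.376 km
I: 67.349 km
Threshold 41.5 km: A (1.187 km), C (29.141 km) are within range.

A, C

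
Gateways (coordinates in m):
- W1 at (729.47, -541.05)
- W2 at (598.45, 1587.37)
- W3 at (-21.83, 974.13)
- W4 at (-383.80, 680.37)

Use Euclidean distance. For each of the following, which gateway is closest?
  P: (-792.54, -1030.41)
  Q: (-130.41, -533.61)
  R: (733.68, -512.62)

P at (-792.54, -1030.41):
  W1: √((1522.01)² + (489.36)²) = √(2316514.4401 + 239473.2096) = 1598.75 m
  W2: √((1390.99)² + (2617.78)²) = √(1934853.1801 + 6852772.1284) = 2964.39 m
  W3: √((770.71)² + (2004.54)²) = √(593993.9041 + 4018180.6116) = 2147.60 m
  W4: √((408.74)² + (1710.78)²) = √(167068.3876 + 2926768.2084) = 1758.93 m
  → nearest: W1 (1598.75 m)
Q at (-130.41, -533.61):
  W1: √((859.88)² + (-7.44)²) = √(739393.6144 + 55.3536) = 859.91 m
  W2: √((728.86)² + (2120.98)²) = √(531236.8996 + 4498556.1604) = 2242.72 m
  W3: √((108.58)² + (1507.74)²) = √(11789.6164 + 2273279.9076) = 1511.64 m
  W4: √((-253.39)² + (1213.98)²) = √(64206.4921 + 1473747.4404) = 1240.14 m
  → nearest: W1 (859.91 m)
R at (733.68, -512.62):
  W1: √((-4.21)² + (-28.43)²) = √(17.7241 + 808.2649) = 28.74 m
  W2: √((-135.23)² + (2099.99)²) = √(18287.1529 + 4409958.0001) = 2104.34 m
  W3: √((-755.51)² + (1486.75)²) = √(570795.3601 + 2210425.5625) = 1667.70 m
  W4: √((-1117.48)² + (1192.99)²) = √(1248761.5504 + 1423225.1401) = 1634.62 m
  → nearest: W1 (28.74 m)

P→W1; Q→W1; R→W1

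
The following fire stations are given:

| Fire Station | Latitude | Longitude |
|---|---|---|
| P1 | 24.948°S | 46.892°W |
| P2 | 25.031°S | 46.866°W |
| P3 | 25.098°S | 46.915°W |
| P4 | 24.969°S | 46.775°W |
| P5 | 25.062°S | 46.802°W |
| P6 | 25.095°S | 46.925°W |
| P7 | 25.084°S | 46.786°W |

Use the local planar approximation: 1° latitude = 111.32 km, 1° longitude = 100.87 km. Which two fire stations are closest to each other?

Pairwise distances:
P1–P2: 9.605 km
P1–P3: 16.858 km
P1–P4: 12.031 km
P1–P5: 15.603 km
P1–P6: 16.699 km
P1–P7: 18.535 km
P2–P3: 8.948 km
P2–P4: 11.484 km
P2–P5: 7.320 km
P2–P6: 9.283 km
P2–P7: 9.996 km
P3–P4: 20.141 km
P3–P5: 12.082 km
P3–P6: 1.063 km
P3–P7: 13.105 km
P4–P5: 10.705 km
P4–P6: 20.632 km
P4–P7: 12.850 km
P5–P6: 12.939 km
P5–P7: 2.933 km
P6–P7: 14.074 km
Closest pair: P3–P6 at 1.063 km.

P3 and P6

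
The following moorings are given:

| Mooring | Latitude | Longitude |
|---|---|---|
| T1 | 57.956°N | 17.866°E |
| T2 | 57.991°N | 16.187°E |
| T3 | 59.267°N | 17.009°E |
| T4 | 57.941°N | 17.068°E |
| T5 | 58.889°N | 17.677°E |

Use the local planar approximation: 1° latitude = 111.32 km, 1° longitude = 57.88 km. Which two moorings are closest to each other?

T1 and T4

Pairwise distances:
T1–T2: 97.259 km
T1–T3: 154.140 km
T1–T4: 46.218 km
T1–T5: 104.436 km
T2–T3: 149.801 km
T2–T4: 51.295 km
T2–T5: 132.025 km
T3–T4: 147.650 km
T3–T5: 57.145 km
T4–T5: 111.263 km
Closest pair: T1–T4 at 46.218 km.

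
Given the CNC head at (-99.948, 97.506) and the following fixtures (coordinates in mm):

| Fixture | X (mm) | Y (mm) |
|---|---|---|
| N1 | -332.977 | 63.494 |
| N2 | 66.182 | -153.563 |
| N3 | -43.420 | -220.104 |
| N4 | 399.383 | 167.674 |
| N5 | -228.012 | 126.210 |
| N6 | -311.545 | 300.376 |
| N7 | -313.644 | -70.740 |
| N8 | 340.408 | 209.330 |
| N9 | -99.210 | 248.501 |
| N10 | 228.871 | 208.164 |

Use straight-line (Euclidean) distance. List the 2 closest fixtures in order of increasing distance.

N5, N9

Distances from (-99.948, 97.506):
N1: 235.498 mm
N2: 301.056 mm
N3: 322.601 mm
N4: 504.237 mm
N5: 131.241 mm
N6: 293.137 mm
N7: 271.979 mm
N8: 454.332 mm
N9: 150.997 mm
N10: 346.940 mm
Sorted: N5 (131.241 mm) < N9 (150.997 mm) < N1 (235.498 mm) < N7 (271.979 mm) < …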